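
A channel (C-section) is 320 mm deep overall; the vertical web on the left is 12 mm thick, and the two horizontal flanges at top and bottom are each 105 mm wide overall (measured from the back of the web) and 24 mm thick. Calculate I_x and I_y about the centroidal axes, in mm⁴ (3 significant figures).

Treat the section as a set of non-overlapping primitives; coordinates are from the bounding-box lower-left.
Web: 12 × 320, A = 3 840 mm², y = 160 mm, Ī = 32 768 000 mm⁴.
Top flange (beyond web): 93 × 24, A = 2 232 mm², y = 308 mm, Ī = 107 136 mm⁴.
Bottom flange (beyond web): 93 × 24, A = 2 232 mm², y = 12 mm, Ī = 107 136 mm⁴.
By symmetry the centroid is at mid-height, ȳ = 160 mm.
Transfer each piece to the centroidal x-axis using Ī + A·d² with d = y − 160:
  web: d = 0 mm → contributes +32 768 000 mm⁴
  top flange (beyond web): d = 148 mm → contributes +48 996 864 mm⁴
  bottom flange (beyond web): d = -148 mm → contributes +48 996 864 mm⁴
Total I = 130 761 728 mm⁴.
For the y-axis: x̄ = 34.223 mm.
Repeating about the centroidal y-axis gives I_y = 8 953 173 mm⁴.

I_x ≈ 1.31 × 10⁸ mm⁴, I_y ≈ 8.95 × 10⁶ mm⁴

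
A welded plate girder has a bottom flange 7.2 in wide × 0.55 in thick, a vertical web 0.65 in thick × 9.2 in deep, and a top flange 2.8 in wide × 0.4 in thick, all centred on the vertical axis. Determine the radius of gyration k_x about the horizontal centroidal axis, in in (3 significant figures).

k_x ≈ 3.62 in

Split into non-overlapping primitives; take the origin at the lower-left of the bounding box.
Bottom plate: 7.2 × 0.55, A = 3.96 in², y = 0.275 in, Ī = 0.099825 in⁴.
Web plate: 0.65 × 9.2, A = 5.98 in², y = 5.15 in, Ī = 42.179 in⁴.
Top plate: 2.8 × 0.4, A = 1.12 in², y = 9.95 in, Ī = 0.014933 in⁴.
Centroid: ȳ = ΣA·y / ΣA = 3.8906 in.
Transfer each piece to the horizontal centroidal axis using Ī + A·d² with d = y − 3.8906:
  bottom plate: d = -3.6156 in → contributes +51.867 in⁴
  web plate: d = 1.2594 in → contributes +51.664 in⁴
  top plate: d = 6.0594 in → contributes +41.137 in⁴
Total I = 144.67 in⁴.
Radius of gyration: k = √(I/A) = √(144.67 / 11.06) = 3.6167 in.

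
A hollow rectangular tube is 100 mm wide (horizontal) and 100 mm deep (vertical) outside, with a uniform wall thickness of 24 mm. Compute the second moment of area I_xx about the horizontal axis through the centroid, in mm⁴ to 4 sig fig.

Break the section into simple shapes (no overlaps), measuring from the bottom-left corner of the bounding box.
Outer rectangle: 100 × 100, A = 10 000 mm², y = 50 mm, Ī = 8 333 333 mm⁴.
Inner void (subtracted): 52 × 52, A = 2 704 mm², y = 50 mm, Ī = 609 301 mm⁴.
By symmetry the centroid is at mid-height, ȳ = 50 mm.
All pieces are centred on the horizontal axis through the centroid, so I = ΣĪ (holes subtracted) = 7 724 032 mm⁴.

I_xx ≈ 7.724 × 10⁶ mm⁴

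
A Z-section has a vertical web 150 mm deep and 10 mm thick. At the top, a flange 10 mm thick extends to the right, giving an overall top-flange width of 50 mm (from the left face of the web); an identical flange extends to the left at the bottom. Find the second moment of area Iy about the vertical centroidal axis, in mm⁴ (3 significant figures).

Iy ≈ 6.19 × 10⁵ mm⁴

Decompose the section into non-overlapping parts with the origin at the bottom-left of its bounding rectangle.
Web: 10 × 150, A = 1 500 mm², x = 45 mm, Ī = 12 500 mm⁴.
Top flange (beyond web): 40 × 10, A = 400 mm², x = 70 mm, Ī = 53 333 mm⁴.
Bottom flange (beyond web): 40 × 10, A = 400 mm², x = 20 mm, Ī = 53 333 mm⁴.
Centroid: x̄ = ΣA·x / ΣA = 45 mm.
Transfer each piece to the vertical centroidal axis using Ī + A·d² with d = x − 45:
  web: d = 0 mm → contributes +12 500 mm⁴
  top flange (beyond web): d = 25 mm → contributes +303 333 mm⁴
  bottom flange (beyond web): d = -25 mm → contributes +303 333 mm⁴
Total I = 619 167 mm⁴.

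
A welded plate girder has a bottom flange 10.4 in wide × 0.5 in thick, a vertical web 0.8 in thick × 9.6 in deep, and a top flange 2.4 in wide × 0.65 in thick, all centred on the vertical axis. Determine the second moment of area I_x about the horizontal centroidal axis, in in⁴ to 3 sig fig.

Decompose the section into non-overlapping parts with the origin at the bottom-left of its bounding rectangle.
Bottom plate: 10.4 × 0.5, A = 5.2 in², y = 0.25 in, Ī = 0.10833 in⁴.
Web plate: 0.8 × 9.6, A = 7.68 in², y = 5.3 in, Ī = 58.982 in⁴.
Top plate: 2.4 × 0.65, A = 1.56 in², y = 10.425 in, Ī = 0.054925 in⁴.
Centroid: ȳ = ΣA·y / ΣA = 4.0351 in.
Transfer each piece to the horizontal centroidal axis using Ī + A·d² with d = y − 4.0351:
  bottom plate: d = -3.7851 in → contributes +74.609 in⁴
  web plate: d = 1.2649 in → contributes +71.27 in⁴
  top plate: d = 6.3899 in → contributes +63.751 in⁴
Total I = 209.63 in⁴.

I_x ≈ 210 in⁴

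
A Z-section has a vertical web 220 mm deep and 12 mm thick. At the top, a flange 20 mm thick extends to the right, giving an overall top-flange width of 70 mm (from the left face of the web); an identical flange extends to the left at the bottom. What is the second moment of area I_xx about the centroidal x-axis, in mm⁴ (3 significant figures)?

Decompose the section into non-overlapping parts with the origin at the bottom-left of its bounding rectangle.
Web: 12 × 220, A = 2 640 mm², y = 110 mm, Ī = 10 648 000 mm⁴.
Top flange (beyond web): 58 × 20, A = 1 160 mm², y = 210 mm, Ī = 38 667 mm⁴.
Bottom flange (beyond web): 58 × 20, A = 1 160 mm², y = 10 mm, Ī = 38 667 mm⁴.
Centroid: ȳ = ΣA·y / ΣA = 110 mm.
Transfer each piece to the centroidal x-axis using Ī + A·d² with d = y − 110:
  web: d = 0 mm → contributes +10 648 000 mm⁴
  top flange (beyond web): d = 100 mm → contributes +11 638 667 mm⁴
  bottom flange (beyond web): d = -100 mm → contributes +11 638 667 mm⁴
Total I = 33 925 333 mm⁴.

I_xx ≈ 3.39 × 10⁷ mm⁴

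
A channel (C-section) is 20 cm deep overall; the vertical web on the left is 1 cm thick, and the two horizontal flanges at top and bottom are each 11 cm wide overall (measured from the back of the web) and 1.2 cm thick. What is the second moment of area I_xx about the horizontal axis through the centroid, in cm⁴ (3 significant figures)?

I_xx ≈ 2790 cm⁴

Break the section into simple shapes (no overlaps), measuring from the bottom-left corner of the bounding box.
Web: 1 × 20, A = 20 cm², y = 10 cm, Ī = 666.67 cm⁴.
Top flange (beyond web): 10 × 1.2, A = 12 cm², y = 19.4 cm, Ī = 1.44 cm⁴.
Bottom flange (beyond web): 10 × 1.2, A = 12 cm², y = 0.6 cm, Ī = 1.44 cm⁴.
By symmetry the centroid is at mid-height, ȳ = 10 cm.
Transfer each piece to the horizontal axis through the centroid using Ī + A·d² with d = y − 10:
  web: d = 0 cm → contributes +666.67 cm⁴
  top flange (beyond web): d = 9.4 cm → contributes +1061.8 cm⁴
  bottom flange (beyond web): d = -9.4 cm → contributes +1061.8 cm⁴
Total I = 2790.2 cm⁴.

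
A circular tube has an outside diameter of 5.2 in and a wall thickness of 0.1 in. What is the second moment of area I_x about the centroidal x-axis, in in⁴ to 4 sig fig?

Break the section into simple shapes (no overlaps), measuring from the bottom-left corner of the bounding box.
Outer circle: ⌀5.2, A = 21.2372 in², y = 2.6 in, Ī = 35.8908 in⁴.
Bore (subtracted): ⌀5, A = 19.635 in², y = 2.6 in, Ī = 30.6796 in⁴.
By symmetry the centroid is at mid-height, ȳ = 2.6 in.
All pieces are centred on the centroidal x-axis, so I = ΣĪ (holes subtracted) = 5.2112 in⁴.

I_x ≈ 5.211 in⁴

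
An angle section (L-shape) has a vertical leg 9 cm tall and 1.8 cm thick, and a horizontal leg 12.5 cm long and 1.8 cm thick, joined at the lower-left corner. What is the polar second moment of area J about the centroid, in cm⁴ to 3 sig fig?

J ≈ 760 cm⁴

Treat the section as a set of non-overlapping primitives; coordinates are from the bounding-box lower-left.
Vertical leg: 1.8 × 9, A = 16.2 cm², y = 4.5 cm, Ī = 109.35 cm⁴.
Horizontal leg (remainder): 10.7 × 1.8, A = 19.26 cm², y = 0.9 cm, Ī = 5.2002 cm⁴.
Centroid: ȳ = ΣA·y / ΣA = 2.5447 cm.
Transfer each piece to the centroidal x-axis using Ī + A·d² with d = y − 2.5447:
  vertical leg: d = 1.9553 cm → contributes +171.29 cm⁴
  horizontal leg (remainder): d = -1.6447 cm → contributes +57.297 cm⁴
Total I = 228.59 cm⁴.
For the y-axis: x̄ = 4.2947 cm.
Repeating about the centroidal y-axis gives I_y = 531.84 cm⁴.
Polar second moment: J = I_x + I_y = 760.43 cm⁴.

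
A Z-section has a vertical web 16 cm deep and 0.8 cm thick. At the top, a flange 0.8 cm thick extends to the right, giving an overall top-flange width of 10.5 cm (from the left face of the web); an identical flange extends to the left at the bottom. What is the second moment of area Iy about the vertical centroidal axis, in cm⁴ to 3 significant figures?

Iy ≈ 550 cm⁴

Decompose the section into non-overlapping parts with the origin at the bottom-left of its bounding rectangle.
Web: 0.8 × 16, A = 12.8 cm², x = 10.1 cm, Ī = 0.68267 cm⁴.
Top flange (beyond web): 9.7 × 0.8, A = 7.76 cm², x = 15.35 cm, Ī = 60.845 cm⁴.
Bottom flange (beyond web): 9.7 × 0.8, A = 7.76 cm², x = 4.85 cm, Ī = 60.845 cm⁴.
Centroid: x̄ = ΣA·x / ΣA = 10.1 cm.
Transfer each piece to the vertical centroidal axis using Ī + A·d² with d = x − 10.1:
  web: d = 0 cm → contributes +0.68267 cm⁴
  top flange (beyond web): d = 5.25 cm → contributes +274.73 cm⁴
  bottom flange (beyond web): d = -5.25 cm → contributes +274.73 cm⁴
Total I = 550.14 cm⁴.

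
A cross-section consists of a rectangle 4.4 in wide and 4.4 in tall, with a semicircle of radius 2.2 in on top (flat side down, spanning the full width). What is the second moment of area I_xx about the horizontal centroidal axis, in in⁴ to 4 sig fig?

Split into non-overlapping primitives; take the origin at the lower-left of the bounding box.
Rectangular body: 4.4 × 4.4, A = 19.36 in², y = 2.2 in, Ī = 31.2341 in⁴.
Semicircular cap: semicircle r = 2.2, A = 7.60265 in², y = 5.33371 in, Ī = 2.57112 in⁴.
Centroid: ȳ = ΣA·y / ΣA = 3.08361 in.
Transfer each piece to the horizontal centroidal axis using Ī + A·d² with d = y − 3.08361:
  rectangular body: d = -0.883611 in → contributes +46.3498 in⁴
  semicircular cap: d = 2.2501 in → contributes +41.0629 in⁴
Total I = 87.4127 in⁴.

I_xx ≈ 87.41 in⁴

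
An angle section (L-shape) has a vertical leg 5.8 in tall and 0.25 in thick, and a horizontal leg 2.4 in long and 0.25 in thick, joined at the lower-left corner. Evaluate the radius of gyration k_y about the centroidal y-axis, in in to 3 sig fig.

k_y ≈ 0.626 in

Decompose the section into non-overlapping parts with the origin at the bottom-left of its bounding rectangle.
Vertical leg: 0.25 × 5.8, A = 1.45 in², x = 0.125 in, Ī = 0.0075521 in⁴.
Horizontal leg (remainder): 2.15 × 0.25, A = 0.5375 in², x = 1.325 in, Ī = 0.20705 in⁴.
Centroid: x̄ = ΣA·x / ΣA = 0.44953 in.
Transfer each piece to the centroidal y-axis using Ī + A·d² with d = x − 0.44953:
  vertical leg: d = -0.32453 in → contributes +0.16026 in⁴
  horizontal leg (remainder): d = 0.87547 in → contributes +0.61902 in⁴
Total I = 0.77928 in⁴.
Radius of gyration: k = √(I/A) = √(0.77928 / 1.9875) = 0.62617 in.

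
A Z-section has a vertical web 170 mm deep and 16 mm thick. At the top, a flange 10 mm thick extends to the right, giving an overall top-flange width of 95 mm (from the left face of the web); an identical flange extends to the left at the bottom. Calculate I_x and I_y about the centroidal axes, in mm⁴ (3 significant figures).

Decompose the section into non-overlapping parts with the origin at the bottom-left of its bounding rectangle.
Web: 16 × 170, A = 2 720 mm², y = 85 mm, Ī = 6 550 667 mm⁴.
Top flange (beyond web): 79 × 10, A = 790 mm², y = 165 mm, Ī = 6583.3 mm⁴.
Bottom flange (beyond web): 79 × 10, A = 790 mm², y = 5 mm, Ī = 6583.3 mm⁴.
Centroid: ȳ = ΣA·y / ΣA = 85 mm.
Transfer each piece to the centroidal x-axis using Ī + A·d² with d = y − 85:
  web: d = 0 mm → contributes +6 550 667 mm⁴
  top flange (beyond web): d = 80 mm → contributes +5 062 583 mm⁴
  bottom flange (beyond web): d = -80 mm → contributes +5 062 583 mm⁴
Total I = 16 675 833 mm⁴.
For the y-axis: x̄ = 87 mm.
Repeating about the centroidal y-axis gives I_y = 4 444 633 mm⁴.

I_x ≈ 1.67 × 10⁷ mm⁴, I_y ≈ 4.44 × 10⁶ mm⁴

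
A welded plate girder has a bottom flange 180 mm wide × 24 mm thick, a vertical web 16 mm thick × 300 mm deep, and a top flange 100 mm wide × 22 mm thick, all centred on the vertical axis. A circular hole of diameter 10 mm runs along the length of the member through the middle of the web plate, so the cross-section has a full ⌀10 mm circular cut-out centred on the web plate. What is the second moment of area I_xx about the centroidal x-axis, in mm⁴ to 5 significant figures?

Split into non-overlapping primitives; take the origin at the lower-left of the bounding box.
Bottom plate: 180 × 24, A = 4 320 mm², y = 12 mm, Ī = 207 360 mm⁴.
Web plate: 16 × 300, A = 4 800 mm², y = 174 mm, Ī = 36 000 000 mm⁴.
Top plate: 100 × 22, A = 2 200 mm², y = 335 mm, Ī = 88733.33 mm⁴.
Hole (subtracted): ⌀10, A = 78.53982 mm², y = 174 mm, Ī = 490.8739 mm⁴.
Centroid: ȳ = ΣA·y / ΣA = 143.2531 mm.
Transfer each piece to the centroidal x-axis using Ī + A·d² with d = y − 143.2531:
  bottom plate: d = -131.2531 mm → contributes +74 629 631 mm⁴
  web plate: d = 30.7469 mm → contributes +40 537 784 mm⁴
  top plate: d = 191.7469 mm → contributes +80 975 851 mm⁴
  hole: d = 30.7469 mm → contributes −74740.18 mm⁴
Total I = 196 068 526 mm⁴.

I_xx ≈ 1.9607 × 10⁸ mm⁴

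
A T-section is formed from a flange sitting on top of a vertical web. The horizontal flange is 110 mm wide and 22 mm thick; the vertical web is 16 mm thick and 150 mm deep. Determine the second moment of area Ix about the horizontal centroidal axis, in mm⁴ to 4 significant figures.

Ix ≈ 1.351 × 10⁷ mm⁴

Break the section into simple shapes (no overlaps), measuring from the bottom-left corner of the bounding box.
Flange: 110 × 22, A = 2 420 mm², y = 161 mm, Ī = 97606.7 mm⁴.
Web: 16 × 150, A = 2 400 mm², y = 75 mm, Ī = 4 500 000 mm⁴.
Centroid: ȳ = ΣA·y / ΣA = 118.178 mm.
Transfer each piece to the horizontal centroidal axis using Ī + A·d² with d = y − 118.178:
  flange: d = 42.8216 mm → contributes +4 535 130 mm⁴
  web: d = -43.1784 mm → contributes +8 974 503 mm⁴
Total I = 13 509 633 mm⁴.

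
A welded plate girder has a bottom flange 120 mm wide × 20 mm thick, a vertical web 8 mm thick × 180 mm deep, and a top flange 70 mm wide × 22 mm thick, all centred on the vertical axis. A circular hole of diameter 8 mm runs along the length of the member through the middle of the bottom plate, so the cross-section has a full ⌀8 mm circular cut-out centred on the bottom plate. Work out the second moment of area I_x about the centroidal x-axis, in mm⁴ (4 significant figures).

I_x ≈ 4.205 × 10⁷ mm⁴

Decompose the section into non-overlapping parts with the origin at the bottom-left of its bounding rectangle.
Bottom plate: 120 × 20, A = 2 400 mm², y = 10 mm, Ī = 80 000 mm⁴.
Web plate: 8 × 180, A = 1 440 mm², y = 110 mm, Ī = 3 888 000 mm⁴.
Top plate: 70 × 22, A = 1 540 mm², y = 211 mm, Ī = 62113.3 mm⁴.
Hole (subtracted): ⌀8, A = 50.2655 mm², y = 10 mm, Ī = 201.062 mm⁴.
Centroid: ȳ = ΣA·y / ΣA = 95.0962 mm.
Transfer each piece to the centroidal x-axis using Ī + A·d² with d = y − 95.0962:
  bottom plate: d = -85.0962 mm → contributes +17 459 260 mm⁴
  web plate: d = 14.9038 mm → contributes +4 207 859 mm⁴
  top plate: d = 115.904 mm → contributes +20 750 008 mm⁴
  hole: d = -85.0962 mm → contributes −364 191 mm⁴
Total I = 42 052 935 mm⁴.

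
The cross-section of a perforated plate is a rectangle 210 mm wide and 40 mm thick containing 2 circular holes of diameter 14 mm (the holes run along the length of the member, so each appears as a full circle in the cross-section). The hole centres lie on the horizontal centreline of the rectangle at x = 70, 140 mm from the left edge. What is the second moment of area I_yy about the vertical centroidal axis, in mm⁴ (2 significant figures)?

I_yy ≈ 3.0 × 10⁷ mm⁴

Break the section into simple shapes (no overlaps), measuring from the bottom-left corner of the bounding box.
Plate: 210 × 40, A = 8 400 mm², x = 105 mm, Ī = 30 870 000 mm⁴.
Hole 1 (subtracted): ⌀14, A = 153.9 mm², x = 70 mm, Ī = 1 886 mm⁴.
Hole 2 (subtracted): ⌀14, A = 153.9 mm², x = 140 mm, Ī = 1 886 mm⁴.
By symmetry the centroid is at mid-width, x̄ = 105 mm.
Transfer each piece to the vertical centroidal axis using Ī + A·d² with d = x − 105:
  plate: d = 0 mm → contributes +30 870 000 mm⁴
  hole 1: d = -35 mm → contributes −190 460 mm⁴
  hole 2: d = 35 mm → contributes −190 460 mm⁴
Total I = 30 489 080 mm⁴.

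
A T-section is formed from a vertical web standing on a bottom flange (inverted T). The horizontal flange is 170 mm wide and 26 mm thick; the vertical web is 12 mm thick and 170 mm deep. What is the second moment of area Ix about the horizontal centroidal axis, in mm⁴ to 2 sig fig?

Break the section into simple shapes (no overlaps), measuring from the bottom-left corner of the bounding box.
Flange: 170 × 26, A = 4 420 mm², y = 13 mm, Ī = 248 993 mm⁴.
Web: 12 × 170, A = 2 040 mm², y = 111 mm, Ī = 4 913 000 mm⁴.
Centroid: ȳ = ΣA·y / ΣA = 43.95 mm.
Transfer each piece to the horizontal centroidal axis using Ī + A·d² with d = y − 43.95:
  flange: d = -30.95 mm → contributes +4 482 202 mm⁴
  web: d = 67.05 mm → contributes +14 084 953 mm⁴
Total I = 18 567 155 mm⁴.

Ix ≈ 1.9 × 10⁷ mm⁴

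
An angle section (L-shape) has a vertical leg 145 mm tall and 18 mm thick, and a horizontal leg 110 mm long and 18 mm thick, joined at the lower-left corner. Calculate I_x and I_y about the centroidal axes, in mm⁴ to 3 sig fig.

Break the section into simple shapes (no overlaps), measuring from the bottom-left corner of the bounding box.
Vertical leg: 18 × 145, A = 2 610 mm², y = 72.5 mm, Ī = 4 572 938 mm⁴.
Horizontal leg (remainder): 92 × 18, A = 1 656 mm², y = 9 mm, Ī = 44 712 mm⁴.
Centroid: ȳ = ΣA·y / ΣA = 47.85 mm.
Transfer each piece to the centroidal x-axis using Ī + A·d² with d = y − 47.85:
  vertical leg: d = 24.65 mm → contributes +6 158 805 mm⁴
  horizontal leg (remainder): d = -38.85 mm → contributes +2 544 177 mm⁴
Total I = 8 702 982 mm⁴.
For the y-axis: x̄ = 30.35 mm.
Repeating about the centroidal y-axis gives I_y = 4 303 325 mm⁴.

I_x ≈ 8.70 × 10⁶ mm⁴, I_y ≈ 4.30 × 10⁶ mm⁴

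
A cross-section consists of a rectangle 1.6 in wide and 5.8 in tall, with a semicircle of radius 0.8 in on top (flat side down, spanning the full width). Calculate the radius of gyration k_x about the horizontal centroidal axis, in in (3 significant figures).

k_x ≈ 1.86 in

Split into non-overlapping primitives; take the origin at the lower-left of the bounding box.
Rectangular body: 1.6 × 5.8, A = 9.28 in², y = 2.9 in, Ī = 26.015 in⁴.
Semicircular cap: semicircle r = 0.8, A = 1.0053 in², y = 6.1395 in, Ī = 0.044956 in⁴.
Centroid: ȳ = ΣA·y / ΣA = 3.2166 in.
Transfer each piece to the horizontal centroidal axis using Ī + A·d² with d = y − 3.2166:
  rectangular body: d = -0.31664 in → contributes +26.945 in⁴
  semicircular cap: d = 2.9229 in → contributes +8.6336 in⁴
Total I = 35.579 in⁴.
Radius of gyration: k = √(I/A) = √(35.579 / 10.285) = 1.8599 in.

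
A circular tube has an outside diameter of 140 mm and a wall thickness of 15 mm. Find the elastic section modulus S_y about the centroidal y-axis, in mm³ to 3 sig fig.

S_y ≈ 1.67 × 10⁵ mm³

Break the section into simple shapes (no overlaps), measuring from the bottom-left corner of the bounding box.
Outer circle: ⌀140, A = 15 394 mm², x = 70 mm, Ī = 18 857 410 mm⁴.
Bore (subtracted): ⌀110, A = 9503.3 mm², x = 70 mm, Ī = 7 186 884 mm⁴.
By symmetry the centroid is at mid-width, x̄ = 70 mm.
All pieces are centred on the centroidal y-axis, so I = ΣĪ (holes subtracted) = 11 670 526 mm⁴.
Extreme fibre distance c = 70 mm; S = I/c = 166 722 mm³.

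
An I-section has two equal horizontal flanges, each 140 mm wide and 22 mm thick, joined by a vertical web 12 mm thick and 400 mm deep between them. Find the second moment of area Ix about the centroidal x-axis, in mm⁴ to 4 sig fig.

Decompose the section into non-overlapping parts with the origin at the bottom-left of its bounding rectangle.
Bottom flange: 140 × 22, A = 3 080 mm², y = 11 mm, Ī = 124 227 mm⁴.
Web: 12 × 400, A = 4 800 mm², y = 222 mm, Ī = 64 000 000 mm⁴.
Top flange: 140 × 22, A = 3 080 mm², y = 433 mm, Ī = 124 227 mm⁴.
By symmetry the centroid is at mid-height, ȳ = 222 mm.
Transfer each piece to the centroidal x-axis using Ī + A·d² with d = y − 222:
  bottom flange: d = -211 mm → contributes +137 248 907 mm⁴
  web: d = 0 mm → contributes +64 000 000 mm⁴
  top flange: d = 211 mm → contributes +137 248 907 mm⁴
Total I = 338 497 813 mm⁴.

Ix ≈ 3.385 × 10⁸ mm⁴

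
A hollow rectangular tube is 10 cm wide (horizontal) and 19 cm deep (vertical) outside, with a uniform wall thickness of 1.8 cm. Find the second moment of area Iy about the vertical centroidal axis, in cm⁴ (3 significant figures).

Iy ≈ 1250 cm⁴

Decompose the section into non-overlapping parts with the origin at the bottom-left of its bounding rectangle.
Outer rectangle: 10 × 19, A = 190 cm², x = 5 cm, Ī = 1583.3 cm⁴.
Inner void (subtracted): 6.4 × 15.4, A = 98.56 cm², x = 5 cm, Ī = 336.42 cm⁴.
By symmetry the centroid is at mid-width, x̄ = 5 cm.
All pieces are centred on the vertical centroidal axis, so I = ΣĪ (holes subtracted) = 1246.9 cm⁴.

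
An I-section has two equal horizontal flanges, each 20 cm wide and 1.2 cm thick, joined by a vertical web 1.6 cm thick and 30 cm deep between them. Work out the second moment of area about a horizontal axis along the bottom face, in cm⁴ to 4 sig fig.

I_base ≈ 4.048 × 10⁴ cm⁴

Treat the section as a set of non-overlapping primitives; coordinates are from the bounding-box lower-left.
Bottom flange: 20 × 1.2, A = 24 cm², y = 0.6 cm, Ī = 2.88 cm⁴.
Web: 1.6 × 30, A = 48 cm², y = 16.2 cm, Ī = 3 600 cm⁴.
Top flange: 20 × 1.2, A = 24 cm², y = 31.8 cm, Ī = 2.88 cm⁴.
Transfer each piece to the bottom edge using Ī + A·d² with d = y − 0:
  bottom flange: d = 0.6 cm → contributes +11.52 cm⁴
  web: d = 16.2 cm → contributes +16197.1 cm⁴
  top flange: d = 31.8 cm → contributes +24272.6 cm⁴
Total I = 40481.3 cm⁴.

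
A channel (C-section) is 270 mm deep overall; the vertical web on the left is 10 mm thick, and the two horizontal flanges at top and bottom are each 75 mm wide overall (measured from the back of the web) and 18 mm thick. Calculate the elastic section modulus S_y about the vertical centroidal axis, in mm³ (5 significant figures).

S_y ≈ 4.9615 × 10⁴ mm³

Treat the section as a set of non-overlapping primitives; coordinates are from the bounding-box lower-left.
Web: 10 × 270, A = 2 700 mm², x = 5 mm, Ī = 22 500 mm⁴.
Top flange (beyond web): 65 × 18, A = 1 170 mm², x = 42.5 mm, Ī = 411937.5 mm⁴.
Bottom flange (beyond web): 65 × 18, A = 1 170 mm², x = 42.5 mm, Ī = 411937.5 mm⁴.
Centroid: x̄ = ΣA·x / ΣA = 22.41071 mm.
Transfer each piece to the vertical centroidal axis using Ī + A·d² with d = x − 22.41071:
  web: d = -17.41071 mm → contributes +840 959 mm⁴
  top flange (beyond web): d = 20.08929 mm → contributes +884125.4 mm⁴
  bottom flange (beyond web): d = 20.08929 mm → contributes +884125.4 mm⁴
Total I = 2 609 210 mm⁴.
Extreme fibre distance c = 52.58929 mm; S = I/c = 49614.86 mm³.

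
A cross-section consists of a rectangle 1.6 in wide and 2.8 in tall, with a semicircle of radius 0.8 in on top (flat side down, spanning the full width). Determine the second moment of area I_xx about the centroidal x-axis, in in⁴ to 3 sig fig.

I_xx ≈ 5.46 in⁴

Treat the section as a set of non-overlapping primitives; coordinates are from the bounding-box lower-left.
Rectangular body: 1.6 × 2.8, A = 4.48 in², y = 1.4 in, Ī = 2.9269 in⁴.
Semicircular cap: semicircle r = 0.8, A = 1.0053 in², y = 3.1395 in, Ī = 0.044956 in⁴.
Centroid: ȳ = ΣA·y / ΣA = 1.7188 in.
Transfer each piece to the centroidal x-axis using Ī + A·d² with d = y − 1.7188:
  rectangular body: d = -0.31881 in → contributes +3.3823 in⁴
  semicircular cap: d = 1.4207 in → contributes +2.0741 in⁴
Total I = 5.4564 in⁴.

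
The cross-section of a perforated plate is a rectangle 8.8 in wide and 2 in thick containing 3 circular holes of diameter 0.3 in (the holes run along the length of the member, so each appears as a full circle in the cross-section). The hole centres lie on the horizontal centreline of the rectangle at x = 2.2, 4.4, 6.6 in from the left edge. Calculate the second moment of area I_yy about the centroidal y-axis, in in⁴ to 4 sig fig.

Break the section into simple shapes (no overlaps), measuring from the bottom-left corner of the bounding box.
Plate: 8.8 × 2, A = 17.6 in², x = 4.4 in, Ī = 113.579 in⁴.
Hole 1 (subtracted): ⌀0.3, A = 0.0706858 in², x = 2.2 in, Ī = 0.000397608 in⁴.
Hole 2 (subtracted): ⌀0.3, A = 0.0706858 in², x = 4.4 in, Ī = 0.000397608 in⁴.
Hole 3 (subtracted): ⌀0.3, A = 0.0706858 in², x = 6.6 in, Ī = 0.000397608 in⁴.
By symmetry the centroid is at mid-width, x̄ = 4.4 in.
Transfer each piece to the centroidal y-axis using Ī + A·d² with d = x − 4.4:
  plate: d = 0 in → contributes +113.579 in⁴
  hole 1: d = -2.2 in → contributes −0.342517 in⁴
  hole 2: d = 0 in → contributes −0.000397608 in⁴
  hole 3: d = 2.2 in → contributes −0.342517 in⁴
Total I = 112.893 in⁴.

I_yy ≈ 112.9 in⁴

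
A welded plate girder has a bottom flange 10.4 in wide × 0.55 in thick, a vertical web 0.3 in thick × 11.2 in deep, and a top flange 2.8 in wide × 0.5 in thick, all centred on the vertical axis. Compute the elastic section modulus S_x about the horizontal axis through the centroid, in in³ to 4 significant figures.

Break the section into simple shapes (no overlaps), measuring from the bottom-left corner of the bounding box.
Bottom plate: 10.4 × 0.55, A = 5.72 in², y = 0.275 in, Ī = 0.144192 in⁴.
Web plate: 0.3 × 11.2, A = 3.36 in², y = 6.15 in, Ī = 35.1232 in⁴.
Top plate: 2.8 × 0.5, A = 1.4 in², y = 12 in, Ī = 0.0291667 in⁴.
Centroid: ȳ = ΣA·y / ΣA = 3.7249 in.
Transfer each piece to the horizontal axis through the centroid using Ī + A·d² with d = y − 3.7249:
  bottom plate: d = -3.4499 in → contributes +68.2227 in⁴
  web plate: d = 2.4251 in → contributes +54.8837 in⁴
  top plate: d = 8.2751 in → contributes +95.8973 in⁴
Total I = 219.004 in⁴.
Extreme fibre distance c = 8.5251 in; S = I/c = 25.6893 in³.

S_x ≈ 25.69 in³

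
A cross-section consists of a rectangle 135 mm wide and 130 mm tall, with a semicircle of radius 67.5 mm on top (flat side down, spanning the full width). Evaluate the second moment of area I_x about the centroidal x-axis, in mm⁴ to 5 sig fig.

I_x ≈ 7.1579 × 10⁷ mm⁴

Decompose the section into non-overlapping parts with the origin at the bottom-left of its bounding rectangle.
Rectangular body: 135 × 130, A = 17 550 mm², y = 65 mm, Ī = 24 716 250 mm⁴.
Semicircular cap: semicircle r = 67.5, A = 7156.941 mm², y = 158.6479 mm, Ī = 2 278 490 mm⁴.
Centroid: ȳ = ΣA·y / ΣA = 92.12729 mm.
Transfer each piece to the centroidal x-axis using Ī + A·d² with d = y − 92.12729:
  rectangular body: d = -27.12729 mm → contributes +37 631 119 mm⁴
  semicircular cap: d = 66.5206 mm → contributes +33 947 881 mm⁴
Total I = 71 579 000 mm⁴.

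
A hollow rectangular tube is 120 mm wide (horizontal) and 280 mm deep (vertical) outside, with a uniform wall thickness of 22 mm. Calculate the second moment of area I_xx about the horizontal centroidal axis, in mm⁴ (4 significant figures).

Split into non-overlapping primitives; take the origin at the lower-left of the bounding box.
Outer rectangle: 120 × 280, A = 33 600 mm², y = 140 mm, Ī = 219 520 000 mm⁴.
Inner void (subtracted): 76 × 236, A = 17 936 mm², y = 140 mm, Ī = 83 246 955 mm⁴.
By symmetry the centroid is at mid-height, ȳ = 140 mm.
All pieces are centred on the horizontal centroidal axis, so I = ΣĪ (holes subtracted) = 136 273 045 mm⁴.

I_xx ≈ 1.363 × 10⁸ mm⁴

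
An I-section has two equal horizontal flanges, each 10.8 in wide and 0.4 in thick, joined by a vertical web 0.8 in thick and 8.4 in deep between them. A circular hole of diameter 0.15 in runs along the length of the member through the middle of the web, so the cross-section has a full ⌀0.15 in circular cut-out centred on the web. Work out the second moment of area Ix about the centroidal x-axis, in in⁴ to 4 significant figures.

Treat the section as a set of non-overlapping primitives; coordinates are from the bounding-box lower-left.
Bottom flange: 10.8 × 0.4, A = 4.32 in², y = 0.2 in, Ī = 0.0576 in⁴.
Web: 0.8 × 8.4, A = 6.72 in², y = 4.6 in, Ī = 39.5136 in⁴.
Top flange: 10.8 × 0.4, A = 4.32 in², y = 9 in, Ī = 0.0576 in⁴.
Hole (subtracted): ⌀0.15, A = 0.0176715 in², y = 4.6 in, Ī = 0.0000248505 in⁴.
By symmetry the centroid is at mid-height, ȳ = 4.6 in.
Transfer each piece to the centroidal x-axis using Ī + A·d² with d = y − 4.6:
  bottom flange: d = -4.4 in → contributes +83.6928 in⁴
  web: d = 0 in → contributes +39.5136 in⁴
  top flange: d = 4.4 in → contributes +83.6928 in⁴
  hole: d = 0 in → contributes −0.0000248505 in⁴
Total I = 206.899 in⁴.

Ix ≈ 206.9 in⁴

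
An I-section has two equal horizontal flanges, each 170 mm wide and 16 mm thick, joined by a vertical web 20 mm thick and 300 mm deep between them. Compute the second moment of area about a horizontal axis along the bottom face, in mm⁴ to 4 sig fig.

I_base ≈ 4.962 × 10⁸ mm⁴

Treat the section as a set of non-overlapping primitives; coordinates are from the bounding-box lower-left.
Bottom flange: 170 × 16, A = 2 720 mm², y = 8 mm, Ī = 58026.7 mm⁴.
Web: 20 × 300, A = 6 000 mm², y = 166 mm, Ī = 45 000 000 mm⁴.
Top flange: 170 × 16, A = 2 720 mm², y = 324 mm, Ī = 58026.7 mm⁴.
Transfer each piece to the base of the section using Ī + A·d² with d = y − 0:
  bottom flange: d = 8 mm → contributes +232 107 mm⁴
  web: d = 166 mm → contributes +210 336 000 mm⁴
  top flange: d = 324 mm → contributes +285 592 747 mm⁴
Total I = 496 160 853 mm⁴.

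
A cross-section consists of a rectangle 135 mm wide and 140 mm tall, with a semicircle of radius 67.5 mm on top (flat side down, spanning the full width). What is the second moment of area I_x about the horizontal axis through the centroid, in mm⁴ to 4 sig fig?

I_x ≈ 8.367 × 10⁷ mm⁴

Split into non-overlapping primitives; take the origin at the lower-left of the bounding box.
Rectangular body: 135 × 140, A = 18 900 mm², y = 70 mm, Ī = 30 870 000 mm⁴.
Semicircular cap: semicircle r = 67.5, A = 7156.94 mm², y = 168.648 mm, Ī = 2 278 490 mm⁴.
Centroid: ȳ = ΣA·y / ΣA = 97.0952 mm.
Transfer each piece to the horizontal axis through the centroid using Ī + A·d² with d = y − 97.0952:
  rectangular body: d = -27.0952 mm → contributes +44 745 396 mm⁴
  semicircular cap: d = 71.5527 mm → contributes +38 920 541 mm⁴
Total I = 83 665 938 mm⁴.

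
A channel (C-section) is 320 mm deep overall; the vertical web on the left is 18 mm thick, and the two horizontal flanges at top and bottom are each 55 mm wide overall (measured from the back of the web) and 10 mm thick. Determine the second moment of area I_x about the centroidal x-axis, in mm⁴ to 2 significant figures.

I_x ≈ 6.7 × 10⁷ mm⁴

Decompose the section into non-overlapping parts with the origin at the bottom-left of its bounding rectangle.
Web: 18 × 320, A = 5 760 mm², y = 160 mm, Ī = 49 152 000 mm⁴.
Top flange (beyond web): 37 × 10, A = 370 mm², y = 315 mm, Ī = 3 083 mm⁴.
Bottom flange (beyond web): 37 × 10, A = 370 mm², y = 5 mm, Ī = 3 083 mm⁴.
By symmetry the centroid is at mid-height, ȳ = 160 mm.
Transfer each piece to the centroidal x-axis using Ī + A·d² with d = y − 160:
  web: d = 0 mm → contributes +49 152 000 mm⁴
  top flange (beyond web): d = 155 mm → contributes +8 892 333 mm⁴
  bottom flange (beyond web): d = -155 mm → contributes +8 892 333 mm⁴
Total I = 66 936 667 mm⁴.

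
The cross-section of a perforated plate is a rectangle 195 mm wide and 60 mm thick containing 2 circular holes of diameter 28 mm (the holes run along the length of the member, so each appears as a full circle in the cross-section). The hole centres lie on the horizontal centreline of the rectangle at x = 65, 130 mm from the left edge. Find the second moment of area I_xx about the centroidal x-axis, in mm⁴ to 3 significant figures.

Break the section into simple shapes (no overlaps), measuring from the bottom-left corner of the bounding box.
Plate: 195 × 60, A = 11 700 mm², y = 30 mm, Ī = 3 510 000 mm⁴.
Hole 1 (subtracted): ⌀28, A = 615.75 mm², y = 30 mm, Ī = 30 172 mm⁴.
Hole 2 (subtracted): ⌀28, A = 615.75 mm², y = 30 mm, Ī = 30 172 mm⁴.
By symmetry the centroid is at mid-height, ȳ = 30 mm.
All pieces are centred on the centroidal x-axis, so I = ΣĪ (holes subtracted) = 3 449 656 mm⁴.

I_xx ≈ 3.45 × 10⁶ mm⁴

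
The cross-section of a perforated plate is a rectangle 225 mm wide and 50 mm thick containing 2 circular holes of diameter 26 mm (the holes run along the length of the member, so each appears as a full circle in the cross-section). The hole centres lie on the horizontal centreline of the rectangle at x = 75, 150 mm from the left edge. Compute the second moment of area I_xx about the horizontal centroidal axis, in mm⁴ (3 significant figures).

Treat the section as a set of non-overlapping primitives; coordinates are from the bounding-box lower-left.
Plate: 225 × 50, A = 11 250 mm², y = 25 mm, Ī = 2 343 750 mm⁴.
Hole 1 (subtracted): ⌀26, A = 530.93 mm², y = 25 mm, Ī = 22 432 mm⁴.
Hole 2 (subtracted): ⌀26, A = 530.93 mm², y = 25 mm, Ī = 22 432 mm⁴.
By symmetry the centroid is at mid-height, ȳ = 25 mm.
All pieces are centred on the horizontal centroidal axis, so I = ΣĪ (holes subtracted) = 2 298 886 mm⁴.

I_xx ≈ 2.30 × 10⁶ mm⁴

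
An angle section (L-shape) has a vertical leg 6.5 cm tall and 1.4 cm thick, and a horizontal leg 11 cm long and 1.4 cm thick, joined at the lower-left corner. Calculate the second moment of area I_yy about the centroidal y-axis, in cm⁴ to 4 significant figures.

I_yy ≈ 268.8 cm⁴

Decompose the section into non-overlapping parts with the origin at the bottom-left of its bounding rectangle.
Vertical leg: 1.4 × 6.5, A = 9.1 cm², x = 0.7 cm, Ī = 1.48633 cm⁴.
Horizontal leg (remainder): 9.6 × 1.4, A = 13.44 cm², x = 6.2 cm, Ī = 103.219 cm⁴.
Centroid: x̄ = ΣA·x / ΣA = 3.9795 cm.
Transfer each piece to the centroidal y-axis using Ī + A·d² with d = x − 3.9795:
  vertical leg: d = -3.2795 cm → contributes +99.3581 cm⁴
  horizontal leg (remainder): d = 2.2205 cm → contributes +169.487 cm⁴
Total I = 268.845 cm⁴.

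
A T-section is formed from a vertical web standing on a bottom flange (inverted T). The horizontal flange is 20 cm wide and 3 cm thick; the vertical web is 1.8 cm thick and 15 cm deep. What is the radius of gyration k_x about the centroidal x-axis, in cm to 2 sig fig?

Split into non-overlapping primitives; take the origin at the lower-left of the bounding box.
Flange: 20 × 3, A = 60 cm², y = 1.5 cm, Ī = 45 cm⁴.
Web: 1.8 × 15, A = 27 cm², y = 10.5 cm, Ī = 506.3 cm⁴.
Centroid: ȳ = ΣA·y / ΣA = 4.293 cm.
Transfer each piece to the centroidal x-axis using Ī + A·d² with d = y − 4.293:
  flange: d = -2.793 cm → contributes +513.1 cm⁴
  web: d = 6.207 cm → contributes +1 546 cm⁴
Total I = 2 060 cm⁴.
Radius of gyration: k = √(I/A) = √(2 060 / 87) = 4.865 cm.

k_x ≈ 4.9 cm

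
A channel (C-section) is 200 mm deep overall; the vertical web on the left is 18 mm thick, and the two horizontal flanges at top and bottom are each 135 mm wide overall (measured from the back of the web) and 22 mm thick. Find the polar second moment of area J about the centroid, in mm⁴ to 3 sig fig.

J ≈ 6.86 × 10⁷ mm⁴

Break the section into simple shapes (no overlaps), measuring from the bottom-left corner of the bounding box.
Web: 18 × 200, A = 3 600 mm², y = 100 mm, Ī = 12 000 000 mm⁴.
Top flange (beyond web): 117 × 22, A = 2 574 mm², y = 189 mm, Ī = 103 818 mm⁴.
Bottom flange (beyond web): 117 × 22, A = 2 574 mm², y = 11 mm, Ī = 103 818 mm⁴.
By symmetry the centroid is at mid-height, ȳ = 100 mm.
Transfer each piece to the centroidal x-axis using Ī + A·d² with d = y − 100:
  web: d = 0 mm → contributes +12 000 000 mm⁴
  top flange (beyond web): d = 89 mm → contributes +20 492 472 mm⁴
  bottom flange (beyond web): d = -89 mm → contributes +20 492 472 mm⁴
Total I = 52 984 944 mm⁴.
For the y-axis: x̄ = 48.722 mm.
Repeating about the centroidal y-axis gives I_y = 15 622 281 mm⁴.
Polar second moment: J = I_x + I_y = 68 607 225 mm⁴.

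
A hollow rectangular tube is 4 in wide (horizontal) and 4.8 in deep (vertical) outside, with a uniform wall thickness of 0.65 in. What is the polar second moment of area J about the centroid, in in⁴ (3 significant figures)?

Break the section into simple shapes (no overlaps), measuring from the bottom-left corner of the bounding box.
Outer rectangle: 4 × 4.8, A = 19.2 in², y = 2.4 in, Ī = 36.864 in⁴.
Inner void (subtracted): 2.7 × 3.5, A = 9.45 in², y = 2.4 in, Ī = 9.6469 in⁴.
By symmetry the centroid is at mid-height, ȳ = 2.4 in.
All pieces are centred on the centroidal x-axis, so I = ΣĪ (holes subtracted) = 27.217 in⁴.
Repeating about the centroidal y-axis gives I_y = 19.859 in⁴.
Polar second moment: J = I_x + I_y = 47.076 in⁴.

J ≈ 47.1 in⁴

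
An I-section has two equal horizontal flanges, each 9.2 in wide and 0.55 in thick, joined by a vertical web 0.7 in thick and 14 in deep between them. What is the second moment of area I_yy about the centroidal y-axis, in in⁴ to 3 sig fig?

I_yy ≈ 71.8 in⁴

Split into non-overlapping primitives; take the origin at the lower-left of the bounding box.
Bottom flange: 9.2 × 0.55, A = 5.06 in², x = 4.6 in, Ī = 35.69 in⁴.
Web: 0.7 × 14, A = 9.8 in², x = 4.6 in, Ī = 0.40017 in⁴.
Top flange: 9.2 × 0.55, A = 5.06 in², x = 4.6 in, Ī = 35.69 in⁴.
By symmetry the centroid is at mid-width, x̄ = 4.6 in.
All pieces are centred on the centroidal y-axis, so I = ΣĪ = 71.78 in⁴.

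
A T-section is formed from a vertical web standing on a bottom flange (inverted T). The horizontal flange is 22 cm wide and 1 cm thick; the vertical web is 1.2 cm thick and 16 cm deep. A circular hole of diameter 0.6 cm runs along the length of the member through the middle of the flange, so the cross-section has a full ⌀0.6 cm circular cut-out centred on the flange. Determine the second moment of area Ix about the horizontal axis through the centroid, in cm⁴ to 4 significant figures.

Break the section into simple shapes (no overlaps), measuring from the bottom-left corner of the bounding box.
Flange: 22 × 1, A = 22 cm², y = 0.5 cm, Ī = 1.83333 cm⁴.
Web: 1.2 × 16, A = 19.2 cm², y = 9 cm, Ī = 409.6 cm⁴.
Hole (subtracted): ⌀0.6, A = 0.282743 cm², y = 0.5 cm, Ī = 0.00636173 cm⁴.
Centroid: ȳ = ΣA·y / ΣA = 4.48854 cm.
Transfer each piece to the horizontal axis through the centroid using Ī + A·d² with d = y − 4.48854:
  flange: d = -3.98854 cm → contributes +351.819 cm⁴
  web: d = 4.51146 cm → contributes +800.383 cm⁴
  hole: d = -3.98854 cm → contributes −4.50436 cm⁴
Total I = 1147.7 cm⁴.

Ix ≈ 1148 cm⁴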